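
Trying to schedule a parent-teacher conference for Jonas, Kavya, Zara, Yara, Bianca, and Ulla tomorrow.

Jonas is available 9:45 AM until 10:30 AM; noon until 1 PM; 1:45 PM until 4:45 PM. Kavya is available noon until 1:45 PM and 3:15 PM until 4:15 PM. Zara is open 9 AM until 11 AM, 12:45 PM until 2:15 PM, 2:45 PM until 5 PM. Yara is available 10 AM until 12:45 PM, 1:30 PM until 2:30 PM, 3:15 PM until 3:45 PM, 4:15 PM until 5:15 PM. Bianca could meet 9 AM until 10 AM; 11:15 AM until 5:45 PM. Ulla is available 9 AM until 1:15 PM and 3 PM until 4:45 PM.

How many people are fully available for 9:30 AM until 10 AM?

Zara, Bianca, and Ulla can make the full 09:30-10:00 slot — that's 3.

3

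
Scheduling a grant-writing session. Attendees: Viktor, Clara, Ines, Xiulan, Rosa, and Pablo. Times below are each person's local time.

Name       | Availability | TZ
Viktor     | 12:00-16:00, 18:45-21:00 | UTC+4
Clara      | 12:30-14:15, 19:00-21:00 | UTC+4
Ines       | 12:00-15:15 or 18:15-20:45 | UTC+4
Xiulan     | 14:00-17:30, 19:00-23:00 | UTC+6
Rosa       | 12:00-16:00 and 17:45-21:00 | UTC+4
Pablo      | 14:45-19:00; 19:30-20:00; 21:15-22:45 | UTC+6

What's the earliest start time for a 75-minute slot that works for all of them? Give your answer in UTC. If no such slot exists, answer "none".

08:45

Viktor in UTC: 08:00-12:00, 14:45-17:00 (subtract 4h to convert from UTC+4).
Clara in UTC: 08:30-10:15, 15:00-17:00 (subtract 4h to convert from UTC+4).
Ines in UTC: 08:00-11:15, 14:15-16:45 (subtract 4h to convert from UTC+4).
Xiulan in UTC: 08:00-11:30, 13:00-17:00 (subtract 6h to convert from UTC+6).
Rosa in UTC: 08:00-12:00, 13:45-17:00 (subtract 4h to convert from UTC+4).
Pablo in UTC: 08:45-13:00, 13:30-14:00, 15:15-16:45 (subtract 6h to convert from UTC+6).
Viktor ∩ Clara: 08:30-10:15, 15:00-17:00.
Viktor ∩ Clara ∩ Ines: 08:30-10:15, 15:00-16:45.
Viktor ∩ Clara ∩ Ines ∩ Xiulan: 08:30-10:15, 15:00-16:45.
Viktor ∩ Clara ∩ Ines ∩ Xiulan ∩ Rosa: 08:30-10:15, 15:00-16:45.
Viktor ∩ Clara ∩ Ines ∩ Xiulan ∩ Rosa ∩ Pablo: 08:45-10:15, 15:15-16:45.
The first common window of at least 75 minutes is 08:45-10:15, so the earliest start is 08:45.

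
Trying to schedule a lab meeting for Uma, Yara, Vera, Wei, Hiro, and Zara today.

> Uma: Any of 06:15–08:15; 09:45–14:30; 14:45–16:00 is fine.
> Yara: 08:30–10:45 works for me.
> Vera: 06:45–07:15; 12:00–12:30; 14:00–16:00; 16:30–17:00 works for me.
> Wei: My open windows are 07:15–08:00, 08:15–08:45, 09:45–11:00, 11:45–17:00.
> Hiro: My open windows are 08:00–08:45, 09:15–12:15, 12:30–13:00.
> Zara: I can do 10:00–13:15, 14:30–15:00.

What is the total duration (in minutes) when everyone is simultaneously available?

Uma ∩ Yara: 09:45-10:45.
Uma ∩ Yara ∩ Vera: ∅.
Uma ∩ Yara ∩ Vera ∩ Wei: ∅.
Uma ∩ Yara ∩ Vera ∩ Wei ∩ Hiro: ∅.
Uma ∩ Yara ∩ Vera ∩ Wei ∩ Hiro ∩ Zara: ∅.
There is no time when everyone is free.
There is no common window, so the total is 0 minutes.

0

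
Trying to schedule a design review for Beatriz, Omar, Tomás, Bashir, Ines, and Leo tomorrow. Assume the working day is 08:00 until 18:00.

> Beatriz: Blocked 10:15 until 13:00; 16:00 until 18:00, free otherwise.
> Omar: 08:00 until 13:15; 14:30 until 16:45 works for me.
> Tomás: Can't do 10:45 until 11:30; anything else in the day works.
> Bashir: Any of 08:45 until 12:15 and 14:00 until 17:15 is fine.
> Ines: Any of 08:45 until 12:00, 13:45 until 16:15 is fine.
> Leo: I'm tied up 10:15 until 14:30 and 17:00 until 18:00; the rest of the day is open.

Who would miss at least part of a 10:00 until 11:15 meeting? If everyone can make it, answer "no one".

Beatriz free: 08:00-10:15, 13:00-16:00 (invert busy blocks within the working day).
Omar free: 08:00-13:15, 14:30-16:45.
Tomás free: 08:00-10:45, 11:30-18:00 (invert busy blocks within the working day).
Bashir free: 08:45-12:15, 14:00-17:15.
Ines free: 08:45-12:00, 13:45-16:15.
Leo free: 08:00-10:15, 14:30-17:00 (invert busy blocks within the working day).
Beatriz: not fully free for 10:00-11:15. Omar: free for 10:00-11:15. Tomás: not fully free for 10:00-11:15. Bashir: free for 10:00-11:15. Ines: free for 10:00-11:15. Leo: not fully free for 10:00-11:15.

Beatriz, Leo, Tomás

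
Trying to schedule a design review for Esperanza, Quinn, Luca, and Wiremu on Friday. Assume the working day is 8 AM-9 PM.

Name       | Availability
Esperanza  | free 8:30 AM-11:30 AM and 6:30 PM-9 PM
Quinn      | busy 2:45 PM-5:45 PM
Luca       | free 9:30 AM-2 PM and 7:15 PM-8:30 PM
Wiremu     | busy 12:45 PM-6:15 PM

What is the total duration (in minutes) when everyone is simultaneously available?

195

Esperanza free: 08:30-11:30, 18:30-21:00.
Quinn free: 08:00-14:45, 17:45-21:00 (invert busy blocks within the working day).
Luca free: 09:30-14:00, 19:15-20:30.
Wiremu free: 08:00-12:45, 18:15-21:00 (invert busy blocks within the working day).
Esperanza ∩ Quinn: 08:30-11:30, 18:30-21:00.
Esperanza ∩ Quinn ∩ Luca: 09:30-11:30, 19:15-20:30.
Esperanza ∩ Quinn ∩ Luca ∩ Wiremu: 09:30-11:30, 19:15-20:30.
Summing the common windows: 120 + 75 = 195 minutes.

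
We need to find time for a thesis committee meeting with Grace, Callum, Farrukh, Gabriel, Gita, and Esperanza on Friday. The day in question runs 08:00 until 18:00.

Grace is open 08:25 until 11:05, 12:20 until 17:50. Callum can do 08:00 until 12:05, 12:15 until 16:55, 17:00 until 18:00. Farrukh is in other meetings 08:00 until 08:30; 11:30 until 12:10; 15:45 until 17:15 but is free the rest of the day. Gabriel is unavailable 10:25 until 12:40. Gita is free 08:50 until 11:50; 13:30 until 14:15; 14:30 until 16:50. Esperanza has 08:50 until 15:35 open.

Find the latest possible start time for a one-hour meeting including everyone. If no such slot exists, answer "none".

14:35

Grace free: 08:25-11:05, 12:20-17:50.
Callum free: 08:00-12:05, 12:15-16:55, 17:00-18:00.
Farrukh free: 08:30-11:30, 12:10-15:45, 17:15-18:00 (invert busy blocks within the working day).
Gabriel free: 08:00-10:25, 12:40-18:00 (invert busy blocks within the working day).
Gita free: 08:50-11:50, 13:30-14:15, 14:30-16:50.
Esperanza free: 08:50-15:35.
Grace ∩ Callum: 08:25-11:05, 12:20-16:55, 17:00-17:50.
Grace ∩ Callum ∩ Farrukh: 08:30-11:05, 12:20-15:45, 17:15-17:50.
Grace ∩ Callum ∩ Farrukh ∩ Gabriel: 08:30-10:25, 12:40-15:45, 17:15-17:50.
Grace ∩ Callum ∩ Farrukh ∩ Gabriel ∩ Gita: 08:50-10:25, 13:30-14:15, 14:30-15:45.
Grace ∩ Callum ∩ Farrukh ∩ Gabriel ∩ Gita ∩ Esperanza: 08:50-10:25, 13:30-14:15, 14:30-15:35.
So the common availability across everyone is 08:50-10:25, 13:30-14:15, 14:30-15:35.
The last common window of at least 60 minutes is 14:30-15:35; a 60-minute meeting can start as late as 14:35 and still end by 15:35.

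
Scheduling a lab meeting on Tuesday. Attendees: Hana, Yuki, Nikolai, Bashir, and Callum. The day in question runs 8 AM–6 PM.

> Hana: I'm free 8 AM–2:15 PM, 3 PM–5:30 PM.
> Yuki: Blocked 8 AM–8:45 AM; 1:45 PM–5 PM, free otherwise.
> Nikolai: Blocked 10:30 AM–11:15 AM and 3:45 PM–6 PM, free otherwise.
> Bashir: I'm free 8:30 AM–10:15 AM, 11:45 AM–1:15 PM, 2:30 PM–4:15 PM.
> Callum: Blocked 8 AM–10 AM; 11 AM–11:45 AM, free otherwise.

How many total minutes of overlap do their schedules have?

Hana free: 08:00-14:15, 15:00-17:30.
Yuki free: 08:45-13:45, 17:00-18:00 (invert busy blocks within the working day).
Nikolai free: 08:00-10:30, 11:15-15:45 (invert busy blocks within the working day).
Bashir free: 08:30-10:15, 11:45-13:15, 14:30-16:15.
Callum free: 10:00-11:00, 11:45-18:00 (invert busy blocks within the working day).
Hana ∩ Yuki: 08:45-13:45, 17:00-17:30.
Hana ∩ Yuki ∩ Nikolai: 08:45-10:30, 11:15-13:45.
Hana ∩ Yuki ∩ Nikolai ∩ Bashir: 08:45-10:15, 11:45-13:15.
Hana ∩ Yuki ∩ Nikolai ∩ Bashir ∩ Callum: 10:00-10:15, 11:45-13:15.
Those are the intersection windows.
Summing the common windows: 15 + 90 = 105 minutes.

105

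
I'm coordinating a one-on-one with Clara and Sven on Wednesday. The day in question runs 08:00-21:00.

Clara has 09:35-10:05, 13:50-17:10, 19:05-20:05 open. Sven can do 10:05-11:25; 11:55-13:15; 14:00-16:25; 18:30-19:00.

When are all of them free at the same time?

Clara ∩ Sven: 14:00-16:25.
So the common availability across everyone is 14:00-16:25.

14:00-16:25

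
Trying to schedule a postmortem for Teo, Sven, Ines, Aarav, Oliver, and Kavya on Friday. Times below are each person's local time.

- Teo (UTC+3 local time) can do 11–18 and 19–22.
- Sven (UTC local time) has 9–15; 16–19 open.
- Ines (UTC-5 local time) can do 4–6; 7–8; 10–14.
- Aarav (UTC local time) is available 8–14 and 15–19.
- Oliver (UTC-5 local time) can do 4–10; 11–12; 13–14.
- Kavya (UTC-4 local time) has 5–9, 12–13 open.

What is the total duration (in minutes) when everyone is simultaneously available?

Teo in UTC: 08:00-15:00, 16:00-19:00 (subtract 3h to convert from UTC+3).
Sven in UTC: 09:00-15:00, 16:00-19:00.
Ines in UTC: 09:00-11:00, 12:00-13:00, 15:00-19:00 (add 5h to convert from UTC-5).
Aarav in UTC: 08:00-14:00, 15:00-19:00.
Oliver in UTC: 09:00-15:00, 16:00-17:00, 18:00-19:00 (add 5h to convert from UTC-5).
Kavya in UTC: 09:00-13:00, 16:00-17:00 (add 4h to convert from UTC-4).
Teo ∩ Sven: 09:00-15:00, 16:00-19:00.
Teo ∩ Sven ∩ Ines: 09:00-11:00, 12:00-13:00, 16:00-19:00.
Teo ∩ Sven ∩ Ines ∩ Aarav: 09:00-11:00, 12:00-13:00, 16:00-19:00.
Teo ∩ Sven ∩ Ines ∩ Aarav ∩ Oliver: 09:00-11:00, 12:00-13:00, 16:00-17:00, 18:00-19:00.
Teo ∩ Sven ∩ Ines ∩ Aarav ∩ Oliver ∩ Kavya: 09:00-11:00, 12:00-13:00, 16:00-17:00.
Summing the common windows: 120 + 60 + 60 = 240 minutes.

240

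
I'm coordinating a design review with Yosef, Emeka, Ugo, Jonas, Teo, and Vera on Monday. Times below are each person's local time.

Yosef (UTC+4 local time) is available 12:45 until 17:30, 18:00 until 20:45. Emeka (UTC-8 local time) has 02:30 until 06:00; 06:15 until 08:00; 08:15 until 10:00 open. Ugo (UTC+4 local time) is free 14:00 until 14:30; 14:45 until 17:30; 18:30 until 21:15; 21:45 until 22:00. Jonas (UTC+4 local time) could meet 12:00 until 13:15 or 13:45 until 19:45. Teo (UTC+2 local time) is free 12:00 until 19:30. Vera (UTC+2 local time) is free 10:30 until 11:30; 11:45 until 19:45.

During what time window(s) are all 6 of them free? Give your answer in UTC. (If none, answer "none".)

10:45-13:30, 14:30-15:45

Yosef in UTC: 08:45-13:30, 14:00-16:45 (subtract 4h to convert from UTC+4).
Emeka in UTC: 10:30-14:00, 14:15-16:00, 16:15-18:00 (add 8h to convert from UTC-8).
Ugo in UTC: 10:00-10:30, 10:45-13:30, 14:30-17:15, 17:45-18:00 (subtract 4h to convert from UTC+4).
Jonas in UTC: 08:00-09:15, 09:45-15:45 (subtract 4h to convert from UTC+4).
Teo in UTC: 10:00-17:30 (subtract 2h to convert from UTC+2).
Vera in UTC: 08:30-09:30, 09:45-17:45 (subtract 2h to convert from UTC+2).
Yosef ∩ Emeka: 10:30-13:30, 14:15-16:00, 16:15-16:45.
Yosef ∩ Emeka ∩ Ugo: 10:45-13:30, 14:30-16:00, 16:15-16:45.
Yosef ∩ Emeka ∩ Ugo ∩ Jonas: 10:45-13:30, 14:30-15:45.
Yosef ∩ Emeka ∩ Ugo ∩ Jonas ∩ Teo: 10:45-13:30, 14:30-15:45.
Yosef ∩ Emeka ∩ Ugo ∩ Jonas ∩ Teo ∩ Vera: 10:45-13:30, 14:30-15:45.
Those are the intersection windows.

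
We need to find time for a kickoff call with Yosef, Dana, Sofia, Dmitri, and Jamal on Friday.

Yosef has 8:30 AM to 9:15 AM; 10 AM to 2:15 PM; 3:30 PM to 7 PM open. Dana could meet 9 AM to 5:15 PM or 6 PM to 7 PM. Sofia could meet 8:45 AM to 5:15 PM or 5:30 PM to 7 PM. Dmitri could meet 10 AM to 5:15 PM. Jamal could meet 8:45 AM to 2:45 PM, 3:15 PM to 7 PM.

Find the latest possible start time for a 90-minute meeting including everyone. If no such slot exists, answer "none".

15:45

Yosef ∩ Dana: 09:00-09:15, 10:00-14:15, 15:30-17:15, 18:00-19:00.
Yosef ∩ Dana ∩ Sofia: 09:00-09:15, 10:00-14:15, 15:30-17:15, 18:00-19:00.
Yosef ∩ Dana ∩ Sofia ∩ Dmitri: 10:00-14:15, 15:30-17:15.
Yosef ∩ Dana ∩ Sofia ∩ Dmitri ∩ Jamal: 10:00-14:15, 15:30-17:15.
So the common availability across everyone is 10:00-14:15, 15:30-17:15.
The last common window of at least 90 minutes is 15:30-17:15; a 90-minute meeting can start as late as 15:45 and still end by 17:15.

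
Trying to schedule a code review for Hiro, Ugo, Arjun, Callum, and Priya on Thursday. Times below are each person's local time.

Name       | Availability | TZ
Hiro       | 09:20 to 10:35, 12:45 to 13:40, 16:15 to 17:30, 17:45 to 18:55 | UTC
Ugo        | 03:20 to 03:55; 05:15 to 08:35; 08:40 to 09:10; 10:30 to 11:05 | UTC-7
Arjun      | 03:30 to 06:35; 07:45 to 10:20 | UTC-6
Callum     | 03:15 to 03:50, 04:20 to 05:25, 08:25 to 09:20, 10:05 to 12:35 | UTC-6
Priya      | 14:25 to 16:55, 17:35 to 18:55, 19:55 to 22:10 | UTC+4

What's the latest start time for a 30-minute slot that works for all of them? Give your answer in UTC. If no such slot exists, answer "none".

none

Hiro in UTC: 09:20-10:35, 12:45-13:40, 16:15-17:30, 17:45-18:55.
Ugo in UTC: 10:20-10:55, 12:15-15:35, 15:40-16:10, 17:30-18:05 (add 7h to convert from UTC-7).
Arjun in UTC: 09:30-12:35, 13:45-16:20 (add 6h to convert from UTC-6).
Callum in UTC: 09:15-09:50, 10:20-11:25, 14:25-15:20, 16:05-18:35 (add 6h to convert from UTC-6).
Priya in UTC: 10:25-12:55, 13:35-14:55, 15:55-18:10 (subtract 4h to convert from UTC+4).
Hiro ∩ Ugo: 10:20-10:35, 12:45-13:40, 17:45-18:05.
Hiro ∩ Ugo ∩ Arjun: 10:20-10:35.
Hiro ∩ Ugo ∩ Arjun ∩ Callum: 10:20-10:35.
Hiro ∩ Ugo ∩ Arjun ∩ Callum ∩ Priya: 10:25-10:35.
No common window is at least 30 minutes long.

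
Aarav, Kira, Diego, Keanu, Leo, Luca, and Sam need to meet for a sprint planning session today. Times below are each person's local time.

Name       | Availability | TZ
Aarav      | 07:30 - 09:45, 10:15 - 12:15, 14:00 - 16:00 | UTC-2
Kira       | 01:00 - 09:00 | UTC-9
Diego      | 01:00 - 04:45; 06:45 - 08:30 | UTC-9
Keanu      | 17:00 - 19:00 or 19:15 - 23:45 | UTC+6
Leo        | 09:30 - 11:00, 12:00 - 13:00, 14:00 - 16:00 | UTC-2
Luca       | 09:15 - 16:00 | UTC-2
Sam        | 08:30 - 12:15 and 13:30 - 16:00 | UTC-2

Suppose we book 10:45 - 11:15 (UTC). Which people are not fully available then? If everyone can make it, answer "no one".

Aarav in UTC: 09:30-11:45, 12:15-14:15, 16:00-18:00 (add 2h to convert from UTC-2).
Kira in UTC: 10:00-18:00 (add 9h to convert from UTC-9).
Diego in UTC: 10:00-13:45, 15:45-17:30 (add 9h to convert from UTC-9).
Keanu in UTC: 11:00-13:00, 13:15-17:45 (subtract 6h to convert from UTC+6).
Leo in UTC: 11:30-13:00, 14:00-15:00, 16:00-18:00 (add 2h to convert from UTC-2).
Luca in UTC: 11:15-18:00 (add 2h to convert from UTC-2).
Sam in UTC: 10:30-14:15, 15:30-18:00 (add 2h to convert from UTC-2).
Aarav: free for 10:45-11:15. Kira: free for 10:45-11:15. Diego: free for 10:45-11:15. Keanu: not fully free for 10:45-11:15. Leo: not fully free for 10:45-11:15. Luca: not fully free for 10:45-11:15. Sam: free for 10:45-11:15.

Keanu, Leo, Luca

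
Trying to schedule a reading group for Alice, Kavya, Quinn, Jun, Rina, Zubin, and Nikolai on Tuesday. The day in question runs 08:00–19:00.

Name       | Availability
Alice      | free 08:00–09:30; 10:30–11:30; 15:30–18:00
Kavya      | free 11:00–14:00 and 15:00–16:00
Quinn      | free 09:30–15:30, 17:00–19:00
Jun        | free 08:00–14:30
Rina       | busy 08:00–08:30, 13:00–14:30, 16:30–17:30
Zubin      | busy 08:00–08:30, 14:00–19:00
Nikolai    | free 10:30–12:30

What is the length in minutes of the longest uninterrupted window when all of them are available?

30

Alice free: 08:00-09:30, 10:30-11:30, 15:30-18:00.
Kavya free: 11:00-14:00, 15:00-16:00.
Quinn free: 09:30-15:30, 17:00-19:00.
Jun free: 08:00-14:30.
Rina free: 08:30-13:00, 14:30-16:30, 17:30-19:00 (invert busy blocks within the working day).
Zubin free: 08:30-14:00 (invert busy blocks within the working day).
Nikolai free: 10:30-12:30.
Alice ∩ Kavya: 11:00-11:30, 15:30-16:00.
Alice ∩ Kavya ∩ Quinn: 11:00-11:30.
Alice ∩ Kavya ∩ Quinn ∩ Jun: 11:00-11:30.
Alice ∩ Kavya ∩ Quinn ∩ Jun ∩ Rina: 11:00-11:30.
Alice ∩ Kavya ∩ Quinn ∩ Jun ∩ Rina ∩ Zubin: 11:00-11:30.
Alice ∩ Kavya ∩ Quinn ∩ Jun ∩ Rina ∩ Zubin ∩ Nikolai: 11:00-11:30.
The longest is 11:00-11:30 at 30 minutes.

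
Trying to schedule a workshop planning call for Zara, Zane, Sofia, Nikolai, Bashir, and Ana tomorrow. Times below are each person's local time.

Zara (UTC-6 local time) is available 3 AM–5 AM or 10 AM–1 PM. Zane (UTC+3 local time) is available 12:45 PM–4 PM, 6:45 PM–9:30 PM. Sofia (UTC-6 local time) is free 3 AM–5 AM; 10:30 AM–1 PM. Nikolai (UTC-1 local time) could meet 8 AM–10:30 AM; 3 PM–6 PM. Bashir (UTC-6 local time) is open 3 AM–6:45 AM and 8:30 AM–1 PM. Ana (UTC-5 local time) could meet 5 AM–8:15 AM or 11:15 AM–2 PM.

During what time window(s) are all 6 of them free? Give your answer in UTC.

10:00-11:00, 16:30-18:30

Zara in UTC: 09:00-11:00, 16:00-19:00 (add 6h to convert from UTC-6).
Zane in UTC: 09:45-13:00, 15:45-18:30 (subtract 3h to convert from UTC+3).
Sofia in UTC: 09:00-11:00, 16:30-19:00 (add 6h to convert from UTC-6).
Nikolai in UTC: 09:00-11:30, 16:00-19:00 (add 1h to convert from UTC-1).
Bashir in UTC: 09:00-12:45, 14:30-19:00 (add 6h to convert from UTC-6).
Ana in UTC: 10:00-13:15, 16:15-19:00 (add 5h to convert from UTC-5).
Zara ∩ Zane: 09:45-11:00, 16:00-18:30.
Zara ∩ Zane ∩ Sofia: 09:45-11:00, 16:30-18:30.
Zara ∩ Zane ∩ Sofia ∩ Nikolai: 09:45-11:00, 16:30-18:30.
Zara ∩ Zane ∩ Sofia ∩ Nikolai ∩ Bashir: 09:45-11:00, 16:30-18:30.
Zara ∩ Zane ∩ Sofia ∩ Nikolai ∩ Bashir ∩ Ana: 10:00-11:00, 16:30-18:30.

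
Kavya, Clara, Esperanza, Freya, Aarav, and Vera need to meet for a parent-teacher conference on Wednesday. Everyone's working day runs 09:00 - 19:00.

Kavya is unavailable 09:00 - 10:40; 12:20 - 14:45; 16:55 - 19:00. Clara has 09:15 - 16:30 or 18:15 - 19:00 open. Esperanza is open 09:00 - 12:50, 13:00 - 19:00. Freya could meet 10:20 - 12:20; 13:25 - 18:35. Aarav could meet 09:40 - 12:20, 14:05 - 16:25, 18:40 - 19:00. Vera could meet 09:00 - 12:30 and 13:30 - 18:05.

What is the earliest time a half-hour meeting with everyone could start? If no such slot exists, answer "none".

10:40

Kavya free: 10:40-12:20, 14:45-16:55 (invert busy blocks within the working day).
Clara free: 09:15-16:30, 18:15-19:00.
Esperanza free: 09:00-12:50, 13:00-19:00.
Freya free: 10:20-12:20, 13:25-18:35.
Aarav free: 09:40-12:20, 14:05-16:25, 18:40-19:00.
Vera free: 09:00-12:30, 13:30-18:05.
Kavya ∩ Clara: 10:40-12:20, 14:45-16:30.
Kavya ∩ Clara ∩ Esperanza: 10:40-12:20, 14:45-16:30.
Kavya ∩ Clara ∩ Esperanza ∩ Freya: 10:40-12:20, 14:45-16:30.
Kavya ∩ Clara ∩ Esperanza ∩ Freya ∩ Aarav: 10:40-12:20, 14:45-16:25.
Kavya ∩ Clara ∩ Esperanza ∩ Freya ∩ Aarav ∩ Vera: 10:40-12:20, 14:45-16:25.
The first common window of at least 30 minutes is 10:40-12:20, so the earliest start is 10:40.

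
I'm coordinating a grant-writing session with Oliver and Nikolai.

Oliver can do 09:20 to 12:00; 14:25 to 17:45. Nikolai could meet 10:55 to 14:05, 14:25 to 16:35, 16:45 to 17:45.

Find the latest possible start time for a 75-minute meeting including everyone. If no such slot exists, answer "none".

15:20

Oliver ∩ Nikolai: 10:55-12:00, 14:25-16:35, 16:45-17:45.
Those are the intersection windows.
The last common window of at least 75 minutes is 14:25-16:35; a 75-minute meeting can start as late as 15:20 and still end by 16:35.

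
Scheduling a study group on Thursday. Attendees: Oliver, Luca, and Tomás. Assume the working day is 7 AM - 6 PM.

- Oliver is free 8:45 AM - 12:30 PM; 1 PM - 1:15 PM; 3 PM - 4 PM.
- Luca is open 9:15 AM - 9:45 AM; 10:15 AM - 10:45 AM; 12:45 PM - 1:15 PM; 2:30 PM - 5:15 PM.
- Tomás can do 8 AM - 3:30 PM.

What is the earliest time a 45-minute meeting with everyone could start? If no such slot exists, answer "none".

Oliver ∩ Luca: 09:15-09:45, 10:15-10:45, 13:00-13:15, 15:00-16:00.
Oliver ∩ Luca ∩ Tomás: 09:15-09:45, 10:15-10:45, 13:00-13:15, 15:00-15:30.
No common window is at least 45 minutes long.

none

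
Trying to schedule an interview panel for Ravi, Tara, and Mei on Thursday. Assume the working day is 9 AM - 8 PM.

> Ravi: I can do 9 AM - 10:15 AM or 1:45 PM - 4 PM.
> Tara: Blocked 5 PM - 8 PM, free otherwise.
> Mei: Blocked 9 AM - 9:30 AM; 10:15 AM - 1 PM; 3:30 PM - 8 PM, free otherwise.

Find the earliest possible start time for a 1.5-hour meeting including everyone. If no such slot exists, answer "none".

13:45

Ravi free: 09:00-10:15, 13:45-16:00.
Tara free: 09:00-17:00 (invert busy blocks within the working day).
Mei free: 09:30-10:15, 13:00-15:30 (invert busy blocks within the working day).
Ravi ∩ Tara: 09:00-10:15, 13:45-16:00.
Ravi ∩ Tara ∩ Mei: 09:30-10:15, 13:45-15:30.
So the common availability across everyone is 09:30-10:15, 13:45-15:30.
The first common window of at least 90 minutes is 13:45-15:30, so the earliest start is 13:45.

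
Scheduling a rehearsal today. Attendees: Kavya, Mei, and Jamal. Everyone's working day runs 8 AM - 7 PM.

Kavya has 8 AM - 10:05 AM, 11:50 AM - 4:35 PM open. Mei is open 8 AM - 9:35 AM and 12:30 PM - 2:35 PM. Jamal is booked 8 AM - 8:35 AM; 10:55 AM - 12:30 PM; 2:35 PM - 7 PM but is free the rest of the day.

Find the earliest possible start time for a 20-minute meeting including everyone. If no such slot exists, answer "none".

Kavya free: 08:00-10:05, 11:50-16:35.
Mei free: 08:00-09:35, 12:30-14:35.
Jamal free: 08:35-10:55, 12:30-14:35 (invert busy blocks within the working day).
Kavya ∩ Mei: 08:00-09:35, 12:30-14:35.
Kavya ∩ Mei ∩ Jamal: 08:35-09:35, 12:30-14:35.
So the common availability across everyone is 08:35-09:35, 12:30-14:35.
The first common window of at least 20 minutes is 08:35-09:35, so the earliest start is 08:35.

08:35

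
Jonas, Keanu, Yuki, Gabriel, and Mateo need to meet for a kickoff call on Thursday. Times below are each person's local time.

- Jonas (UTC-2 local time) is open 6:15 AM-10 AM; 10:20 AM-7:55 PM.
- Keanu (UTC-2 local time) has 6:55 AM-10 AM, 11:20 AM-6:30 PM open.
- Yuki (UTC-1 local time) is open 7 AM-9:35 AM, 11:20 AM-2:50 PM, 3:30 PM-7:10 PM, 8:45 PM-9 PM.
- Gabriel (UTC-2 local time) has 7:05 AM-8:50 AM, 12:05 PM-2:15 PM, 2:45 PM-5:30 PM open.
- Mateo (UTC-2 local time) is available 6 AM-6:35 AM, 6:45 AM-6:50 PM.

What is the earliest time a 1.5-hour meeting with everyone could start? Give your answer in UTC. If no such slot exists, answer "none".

09:05

Jonas in UTC: 08:15-12:00, 12:20-21:55 (add 2h to convert from UTC-2).
Keanu in UTC: 08:55-12:00, 13:20-20:30 (add 2h to convert from UTC-2).
Yuki in UTC: 08:00-10:35, 12:20-15:50, 16:30-20:10, 21:45-22:00 (add 1h to convert from UTC-1).
Gabriel in UTC: 09:05-10:50, 14:05-16:15, 16:45-19:30 (add 2h to convert from UTC-2).
Mateo in UTC: 08:00-08:35, 08:45-20:50 (add 2h to convert from UTC-2).
Jonas ∩ Keanu: 08:55-12:00, 13:20-20:30.
Jonas ∩ Keanu ∩ Yuki: 08:55-10:35, 13:20-15:50, 16:30-20:10.
Jonas ∩ Keanu ∩ Yuki ∩ Gabriel: 09:05-10:35, 14:05-15:50, 16:45-19:30.
Jonas ∩ Keanu ∩ Yuki ∩ Gabriel ∩ Mateo: 09:05-10:35, 14:05-15:50, 16:45-19:30.
The first common window of at least 90 minutes is 09:05-10:35, so the earliest start is 09:05.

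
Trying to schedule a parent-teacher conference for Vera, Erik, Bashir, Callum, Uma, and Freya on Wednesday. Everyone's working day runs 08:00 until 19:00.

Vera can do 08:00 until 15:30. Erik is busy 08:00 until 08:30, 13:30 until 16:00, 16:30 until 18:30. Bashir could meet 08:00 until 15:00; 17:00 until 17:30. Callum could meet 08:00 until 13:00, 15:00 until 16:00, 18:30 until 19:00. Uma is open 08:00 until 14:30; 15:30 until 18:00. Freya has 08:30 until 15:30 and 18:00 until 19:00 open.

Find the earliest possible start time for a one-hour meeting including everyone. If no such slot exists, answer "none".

08:30

Vera free: 08:00-15:30.
Erik free: 08:30-13:30, 16:00-16:30, 18:30-19:00 (invert busy blocks within the working day).
Bashir free: 08:00-15:00, 17:00-17:30.
Callum free: 08:00-13:00, 15:00-16:00, 18:30-19:00.
Uma free: 08:00-14:30, 15:30-18:00.
Freya free: 08:30-15:30, 18:00-19:00.
Vera ∩ Erik: 08:30-13:30.
Vera ∩ Erik ∩ Bashir: 08:30-13:30.
Vera ∩ Erik ∩ Bashir ∩ Callum: 08:30-13:00.
Vera ∩ Erik ∩ Bashir ∩ Callum ∩ Uma: 08:30-13:00.
Vera ∩ Erik ∩ Bashir ∩ Callum ∩ Uma ∩ Freya: 08:30-13:00.
Those are the intersection windows.
The first common window of at least 60 minutes is 08:30-13:00, so the earliest start is 08:30.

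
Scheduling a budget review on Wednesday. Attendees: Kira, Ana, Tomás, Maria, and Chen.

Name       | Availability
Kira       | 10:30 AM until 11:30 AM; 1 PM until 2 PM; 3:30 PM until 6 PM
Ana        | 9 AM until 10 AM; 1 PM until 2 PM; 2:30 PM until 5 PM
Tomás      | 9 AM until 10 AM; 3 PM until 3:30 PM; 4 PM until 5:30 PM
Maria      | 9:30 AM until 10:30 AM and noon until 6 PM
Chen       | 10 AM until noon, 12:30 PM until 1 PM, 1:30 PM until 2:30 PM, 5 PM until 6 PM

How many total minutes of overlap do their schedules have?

0

Kira ∩ Ana: 13:00-14:00, 15:30-17:00.
Kira ∩ Ana ∩ Tomás: 16:00-17:00.
Kira ∩ Ana ∩ Tomás ∩ Maria: 16:00-17:00.
Kira ∩ Ana ∩ Tomás ∩ Maria ∩ Chen: ∅.
There is no time when everyone is free.
There is no common window, so the total is 0 minutes.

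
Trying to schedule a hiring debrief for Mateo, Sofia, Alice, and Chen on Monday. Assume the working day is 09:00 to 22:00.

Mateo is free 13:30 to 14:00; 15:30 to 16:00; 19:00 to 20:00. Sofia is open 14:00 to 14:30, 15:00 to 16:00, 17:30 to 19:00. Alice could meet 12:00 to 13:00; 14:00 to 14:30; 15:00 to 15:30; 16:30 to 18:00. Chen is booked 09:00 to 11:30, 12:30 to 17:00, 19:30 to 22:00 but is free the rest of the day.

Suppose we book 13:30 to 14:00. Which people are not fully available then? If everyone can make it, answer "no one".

Alice, Chen, Sofia

Mateo free: 13:30-14:00, 15:30-16:00, 19:00-20:00.
Sofia free: 14:00-14:30, 15:00-16:00, 17:30-19:00.
Alice free: 12:00-13:00, 14:00-14:30, 15:00-15:30, 16:30-18:00.
Chen free: 11:30-12:30, 17:00-19:30 (invert busy blocks within the working day).
Mateo: free for 13:30-14:00. Sofia: not fully free for 13:30-14:00. Alice: not fully free for 13:30-14:00. Chen: not fully free for 13:30-14:00.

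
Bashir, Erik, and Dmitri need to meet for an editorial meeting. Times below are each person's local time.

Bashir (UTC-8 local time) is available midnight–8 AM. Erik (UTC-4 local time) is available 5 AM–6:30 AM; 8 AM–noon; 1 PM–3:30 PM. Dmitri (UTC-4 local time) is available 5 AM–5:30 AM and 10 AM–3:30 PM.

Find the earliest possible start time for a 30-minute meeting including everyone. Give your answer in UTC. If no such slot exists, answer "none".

Bashir in UTC: 08:00-16:00 (add 8h to convert from UTC-8).
Erik in UTC: 09:00-10:30, 12:00-16:00, 17:00-19:30 (add 4h to convert from UTC-4).
Dmitri in UTC: 09:00-09:30, 14:00-19:30 (add 4h to convert from UTC-4).
Bashir ∩ Erik: 09:00-10:30, 12:00-16:00.
Bashir ∩ Erik ∩ Dmitri: 09:00-09:30, 14:00-16:00.
The first common window of at least 30 minutes is 09:00-09:30, so the earliest start is 09:00.

09:00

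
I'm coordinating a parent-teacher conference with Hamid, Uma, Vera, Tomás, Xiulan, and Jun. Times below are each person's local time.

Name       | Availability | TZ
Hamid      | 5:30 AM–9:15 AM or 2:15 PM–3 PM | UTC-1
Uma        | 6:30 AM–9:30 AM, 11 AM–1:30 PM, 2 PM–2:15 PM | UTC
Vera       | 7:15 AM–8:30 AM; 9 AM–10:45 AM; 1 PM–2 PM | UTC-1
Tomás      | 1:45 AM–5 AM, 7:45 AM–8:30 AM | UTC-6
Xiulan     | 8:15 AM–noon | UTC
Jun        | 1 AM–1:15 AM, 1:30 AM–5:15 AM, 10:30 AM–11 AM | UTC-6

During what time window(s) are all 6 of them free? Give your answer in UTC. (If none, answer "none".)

08:15-09:30

Hamid in UTC: 06:30-10:15, 15:15-16:00 (add 1h to convert from UTC-1).
Uma in UTC: 06:30-09:30, 11:00-13:30, 14:00-14:15.
Vera in UTC: 08:15-09:30, 10:00-11:45, 14:00-15:00 (add 1h to convert from UTC-1).
Tomás in UTC: 07:45-11:00, 13:45-14:30 (add 6h to convert from UTC-6).
Xiulan in UTC: 08:15-12:00.
Jun in UTC: 07:00-07:15, 07:30-11:15, 16:30-17:00 (add 6h to convert from UTC-6).
Hamid ∩ Uma: 06:30-09:30.
Hamid ∩ Uma ∩ Vera: 08:15-09:30.
Hamid ∩ Uma ∩ Vera ∩ Tomás: 08:15-09:30.
Hamid ∩ Uma ∩ Vera ∩ Tomás ∩ Xiulan: 08:15-09:30.
Hamid ∩ Uma ∩ Vera ∩ Tomás ∩ Xiulan ∩ Jun: 08:15-09:30.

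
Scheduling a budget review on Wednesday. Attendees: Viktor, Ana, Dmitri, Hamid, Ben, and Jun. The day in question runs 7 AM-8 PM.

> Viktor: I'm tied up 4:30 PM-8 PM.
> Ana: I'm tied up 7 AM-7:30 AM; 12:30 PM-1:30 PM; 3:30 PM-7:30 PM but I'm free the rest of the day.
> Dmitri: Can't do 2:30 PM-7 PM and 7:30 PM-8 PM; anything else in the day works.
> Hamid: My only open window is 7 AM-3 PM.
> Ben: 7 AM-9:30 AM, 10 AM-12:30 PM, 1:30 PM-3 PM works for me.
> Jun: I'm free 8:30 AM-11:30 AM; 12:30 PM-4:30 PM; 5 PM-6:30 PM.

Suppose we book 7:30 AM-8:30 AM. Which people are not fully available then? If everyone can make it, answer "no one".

Jun

Viktor free: 07:00-16:30 (invert busy blocks within the working day).
Ana free: 07:30-12:30, 13:30-15:30, 19:30-20:00 (invert busy blocks within the working day).
Dmitri free: 07:00-14:30, 19:00-19:30 (invert busy blocks within the working day).
Hamid free: 07:00-15:00.
Ben free: 07:00-09:30, 10:00-12:30, 13:30-15:00.
Jun free: 08:30-11:30, 12:30-16:30, 17:00-18:30.
Viktor: free for 07:30-08:30. Ana: free for 07:30-08:30. Dmitri: free for 07:30-08:30. Hamid: free for 07:30-08:30. Ben: free for 07:30-08:30. Jun: not fully free for 07:30-08:30.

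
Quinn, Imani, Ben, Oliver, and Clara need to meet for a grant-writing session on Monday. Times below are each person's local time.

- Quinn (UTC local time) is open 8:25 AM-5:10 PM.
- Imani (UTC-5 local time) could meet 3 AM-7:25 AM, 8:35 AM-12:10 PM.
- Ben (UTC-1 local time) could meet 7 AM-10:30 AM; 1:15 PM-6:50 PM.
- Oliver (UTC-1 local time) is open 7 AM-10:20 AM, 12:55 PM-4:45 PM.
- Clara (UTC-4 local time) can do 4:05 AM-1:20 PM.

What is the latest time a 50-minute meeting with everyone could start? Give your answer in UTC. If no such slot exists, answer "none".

Quinn in UTC: 08:25-17:10.
Imani in UTC: 08:00-12:25, 13:35-17:10 (add 5h to convert from UTC-5).
Ben in UTC: 08:00-11:30, 14:15-19:50 (add 1h to convert from UTC-1).
Oliver in UTC: 08:00-11:20, 13:55-17:45 (add 1h to convert from UTC-1).
Clara in UTC: 08:05-17:20 (add 4h to convert from UTC-4).
Quinn ∩ Imani: 08:25-12:25, 13:35-17:10.
Quinn ∩ Imani ∩ Ben: 08:25-11:30, 14:15-17:10.
Quinn ∩ Imani ∩ Ben ∩ Oliver: 08:25-11:20, 14:15-17:10.
Quinn ∩ Imani ∩ Ben ∩ Oliver ∩ Clara: 08:25-11:20, 14:15-17:10.
Those are the intersection windows.
The last common window of at least 50 minutes is 14:15-17:10; a 50-minute meeting can start as late as 16:20 and still end by 17:10.

16:20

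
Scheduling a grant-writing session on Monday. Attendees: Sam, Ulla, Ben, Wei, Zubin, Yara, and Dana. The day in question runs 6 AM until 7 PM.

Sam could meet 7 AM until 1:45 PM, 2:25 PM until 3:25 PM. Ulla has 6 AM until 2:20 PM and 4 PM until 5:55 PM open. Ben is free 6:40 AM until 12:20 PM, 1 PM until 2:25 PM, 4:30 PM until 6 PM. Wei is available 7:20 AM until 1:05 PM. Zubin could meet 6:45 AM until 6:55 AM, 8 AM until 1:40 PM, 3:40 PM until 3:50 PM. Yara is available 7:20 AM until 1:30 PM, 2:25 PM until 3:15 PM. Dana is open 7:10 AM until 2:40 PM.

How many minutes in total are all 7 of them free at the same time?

265

Sam ∩ Ulla: 07:00-13:45.
Sam ∩ Ulla ∩ Ben: 07:00-12:20, 13:00-13:45.
Sam ∩ Ulla ∩ Ben ∩ Wei: 07:20-12:20, 13:00-13:05.
Sam ∩ Ulla ∩ Ben ∩ Wei ∩ Zubin: 08:00-12:20, 13:00-13:05.
Sam ∩ Ulla ∩ Ben ∩ Wei ∩ Zubin ∩ Yara: 08:00-12:20, 13:00-13:05.
Sam ∩ Ulla ∩ Ben ∩ Wei ∩ Zubin ∩ Yara ∩ Dana: 08:00-12:20, 13:00-13:05.
Summing the common windows: 260 + 5 = 265 minutes.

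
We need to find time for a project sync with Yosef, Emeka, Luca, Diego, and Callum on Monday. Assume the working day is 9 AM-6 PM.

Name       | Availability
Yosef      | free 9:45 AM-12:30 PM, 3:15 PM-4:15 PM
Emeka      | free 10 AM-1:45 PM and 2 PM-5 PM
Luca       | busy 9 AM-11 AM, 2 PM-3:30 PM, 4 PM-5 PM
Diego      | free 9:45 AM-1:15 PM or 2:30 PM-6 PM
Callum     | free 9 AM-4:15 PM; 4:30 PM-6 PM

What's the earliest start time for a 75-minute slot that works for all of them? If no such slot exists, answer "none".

11:00

Yosef free: 09:45-12:30, 15:15-16:15.
Emeka free: 10:00-13:45, 14:00-17:00.
Luca free: 11:00-14:00, 15:30-16:00, 17:00-18:00 (invert busy blocks within the working day).
Diego free: 09:45-13:15, 14:30-18:00.
Callum free: 09:00-16:15, 16:30-18:00.
Yosef ∩ Emeka: 10:00-12:30, 15:15-16:15.
Yosef ∩ Emeka ∩ Luca: 11:00-12:30, 15:30-16:00.
Yosef ∩ Emeka ∩ Luca ∩ Diego: 11:00-12:30, 15:30-16:00.
Yosef ∩ Emeka ∩ Luca ∩ Diego ∩ Callum: 11:00-12:30, 15:30-16:00.
The first common window of at least 75 minutes is 11:00-12:30, so the earliest start is 11:00.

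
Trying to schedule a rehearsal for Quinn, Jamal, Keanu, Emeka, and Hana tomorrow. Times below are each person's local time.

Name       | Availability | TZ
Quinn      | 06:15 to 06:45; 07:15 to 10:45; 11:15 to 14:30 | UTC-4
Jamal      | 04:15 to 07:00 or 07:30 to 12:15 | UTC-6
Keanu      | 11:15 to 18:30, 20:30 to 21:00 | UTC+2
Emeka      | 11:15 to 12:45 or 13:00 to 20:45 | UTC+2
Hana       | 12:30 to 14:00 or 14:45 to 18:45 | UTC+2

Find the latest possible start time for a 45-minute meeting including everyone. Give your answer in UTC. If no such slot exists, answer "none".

Quinn in UTC: 10:15-10:45, 11:15-14:45, 15:15-18:30 (add 4h to convert from UTC-4).
Jamal in UTC: 10:15-13:00, 13:30-18:15 (add 6h to convert from UTC-6).
Keanu in UTC: 09:15-16:30, 18:30-19:00 (subtract 2h to convert from UTC+2).
Emeka in UTC: 09:15-10:45, 11:00-18:45 (subtract 2h to convert from UTC+2).
Hana in UTC: 10:30-12:00, 12:45-16:45 (subtract 2h to convert from UTC+2).
Quinn ∩ Jamal: 10:15-10:45, 11:15-13:00, 13:30-14:45, 15:15-18:15.
Quinn ∩ Jamal ∩ Keanu: 10:15-10:45, 11:15-13:00, 13:30-14:45, 15:15-16:30.
Quinn ∩ Jamal ∩ Keanu ∩ Emeka: 10:15-10:45, 11:15-13:00, 13:30-14:45, 15:15-16:30.
Quinn ∩ Jamal ∩ Keanu ∩ Emeka ∩ Hana: 10:30-10:45, 11:15-12:00, 12:45-13:00, 13:30-14:45, 15:15-16:30.
The last common window of at least 45 minutes is 15:15-16:30; a 45-minute meeting can start as late as 15:45 and still end by 16:30.

15:45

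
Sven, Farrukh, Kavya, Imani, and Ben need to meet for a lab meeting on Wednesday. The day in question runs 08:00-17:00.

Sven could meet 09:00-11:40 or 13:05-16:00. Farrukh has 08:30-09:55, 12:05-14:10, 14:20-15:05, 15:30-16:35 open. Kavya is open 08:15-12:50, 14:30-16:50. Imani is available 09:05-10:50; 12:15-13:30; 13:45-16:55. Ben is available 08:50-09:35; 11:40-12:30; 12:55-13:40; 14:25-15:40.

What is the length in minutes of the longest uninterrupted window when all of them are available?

35

Sven ∩ Farrukh: 09:00-09:55, 13:05-14:10, 14:20-15:05, 15:30-16:00.
Sven ∩ Farrukh ∩ Kavya: 09:00-09:55, 14:30-15:05, 15:30-16:00.
Sven ∩ Farrukh ∩ Kavya ∩ Imani: 09:05-09:55, 14:30-15:05, 15:30-16:00.
Sven ∩ Farrukh ∩ Kavya ∩ Imani ∩ Ben: 09:05-09:35, 14:30-15:05, 15:30-15:40.
The longest is 14:30-15:05 at 35 minutes.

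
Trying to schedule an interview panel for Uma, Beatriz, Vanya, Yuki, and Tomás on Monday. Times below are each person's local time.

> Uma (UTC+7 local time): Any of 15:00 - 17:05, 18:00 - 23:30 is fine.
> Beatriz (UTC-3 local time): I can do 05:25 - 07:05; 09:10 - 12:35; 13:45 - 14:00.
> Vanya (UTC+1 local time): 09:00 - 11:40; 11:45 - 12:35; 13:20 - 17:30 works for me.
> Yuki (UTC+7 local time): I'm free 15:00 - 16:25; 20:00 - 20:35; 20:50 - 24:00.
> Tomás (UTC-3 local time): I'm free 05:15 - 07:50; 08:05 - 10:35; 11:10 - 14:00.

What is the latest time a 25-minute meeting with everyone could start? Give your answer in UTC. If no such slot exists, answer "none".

Uma in UTC: 08:00-10:05, 11:00-16:30 (subtract 7h to convert from UTC+7).
Beatriz in UTC: 08:25-10:05, 12:10-15:35, 16:45-17:00 (add 3h to convert from UTC-3).
Vanya in UTC: 08:00-10:40, 10:45-11:35, 12:20-16:30 (subtract 1h to convert from UTC+1).
Yuki in UTC: 08:00-09:25, 13:00-13:35, 13:50-17:00 (subtract 7h to convert from UTC+7).
Tomás in UTC: 08:15-10:50, 11:05-13:35, 14:10-17:00 (add 3h to convert from UTC-3).
Uma ∩ Beatriz: 08:25-10:05, 12:10-15:35.
Uma ∩ Beatriz ∩ Vanya: 08:25-10:05, 12:20-15:35.
Uma ∩ Beatriz ∩ Vanya ∩ Yuki: 08:25-09:25, 13:00-13:35, 13:50-15:35.
Uma ∩ Beatriz ∩ Vanya ∩ Yuki ∩ Tomás: 08:25-09:25, 13:00-13:35, 14:10-15:35.
The last common window of at least 25 minutes is 14:10-15:35; a 25-minute meeting can start as late as 15:10 and still end by 15:35.

15:10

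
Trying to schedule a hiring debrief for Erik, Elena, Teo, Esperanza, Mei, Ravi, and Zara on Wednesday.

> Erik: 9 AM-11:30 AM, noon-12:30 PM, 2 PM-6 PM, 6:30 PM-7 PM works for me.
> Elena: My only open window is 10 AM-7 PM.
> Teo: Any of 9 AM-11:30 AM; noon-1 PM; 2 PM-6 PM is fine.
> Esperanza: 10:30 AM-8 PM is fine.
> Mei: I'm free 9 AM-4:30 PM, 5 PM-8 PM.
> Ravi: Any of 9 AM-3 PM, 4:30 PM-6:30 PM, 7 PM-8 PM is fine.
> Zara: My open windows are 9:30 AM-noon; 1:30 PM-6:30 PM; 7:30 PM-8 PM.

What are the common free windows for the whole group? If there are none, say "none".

Erik ∩ Elena: 10:00-11:30, 12:00-12:30, 14:00-18:00, 18:30-19:00.
Erik ∩ Elena ∩ Teo: 10:00-11:30, 12:00-12:30, 14:00-18:00.
Erik ∩ Elena ∩ Teo ∩ Esperanza: 10:30-11:30, 12:00-12:30, 14:00-18:00.
Erik ∩ Elena ∩ Teo ∩ Esperanza ∩ Mei: 10:30-11:30, 12:00-12:30, 14:00-16:30, 17:00-18:00.
Erik ∩ Elena ∩ Teo ∩ Esperanza ∩ Mei ∩ Ravi: 10:30-11:30, 12:00-12:30, 14:00-15:00, 17:00-18:00.
Erik ∩ Elena ∩ Teo ∩ Esperanza ∩ Mei ∩ Ravi ∩ Zara: 10:30-11:30, 14:00-15:00, 17:00-18:00.
So the common availability across everyone is 10:30-11:30, 14:00-15:00, 17:00-18:00.

10:30-11:30, 14:00-15:00, 17:00-18:00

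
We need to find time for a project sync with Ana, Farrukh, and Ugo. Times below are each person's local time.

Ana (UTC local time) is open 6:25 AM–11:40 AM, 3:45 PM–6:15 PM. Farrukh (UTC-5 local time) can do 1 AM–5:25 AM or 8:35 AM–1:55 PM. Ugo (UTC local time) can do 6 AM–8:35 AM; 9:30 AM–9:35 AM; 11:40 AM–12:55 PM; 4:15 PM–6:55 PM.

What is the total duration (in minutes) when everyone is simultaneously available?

255

Ana in UTC: 06:25-11:40, 15:45-18:15.
Farrukh in UTC: 06:00-10:25, 13:35-18:55 (add 5h to convert from UTC-5).
Ugo in UTC: 06:00-08:35, 09:30-09:35, 11:40-12:55, 16:15-18:55.
Ana ∩ Farrukh: 06:25-10:25, 15:45-18:15.
Ana ∩ Farrukh ∩ Ugo: 06:25-08:35, 09:30-09:35, 16:15-18:15.
Those are the intersection windows.
Summing the common windows: 130 + 5 + 120 = 255 minutes.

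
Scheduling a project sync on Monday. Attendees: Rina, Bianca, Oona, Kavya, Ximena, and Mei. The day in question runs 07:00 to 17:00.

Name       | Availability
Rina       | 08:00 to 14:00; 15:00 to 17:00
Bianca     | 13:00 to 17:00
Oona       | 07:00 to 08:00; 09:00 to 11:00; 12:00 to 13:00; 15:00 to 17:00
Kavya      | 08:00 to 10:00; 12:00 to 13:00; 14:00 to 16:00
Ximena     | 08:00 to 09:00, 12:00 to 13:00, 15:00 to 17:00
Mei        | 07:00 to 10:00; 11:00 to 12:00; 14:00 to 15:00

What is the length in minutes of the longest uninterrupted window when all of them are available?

0

Rina ∩ Bianca: 13:00-14:00, 15:00-17:00.
Rina ∩ Bianca ∩ Oona: 15:00-17:00.
Rina ∩ Bianca ∩ Oona ∩ Kavya: 15:00-16:00.
Rina ∩ Bianca ∩ Oona ∩ Kavya ∩ Ximena: 15:00-16:00.
Rina ∩ Bianca ∩ Oona ∩ Kavya ∩ Ximena ∩ Mei: ∅.
There is no time when everyone is free.
No common window exists, so the longest block is 0 minutes.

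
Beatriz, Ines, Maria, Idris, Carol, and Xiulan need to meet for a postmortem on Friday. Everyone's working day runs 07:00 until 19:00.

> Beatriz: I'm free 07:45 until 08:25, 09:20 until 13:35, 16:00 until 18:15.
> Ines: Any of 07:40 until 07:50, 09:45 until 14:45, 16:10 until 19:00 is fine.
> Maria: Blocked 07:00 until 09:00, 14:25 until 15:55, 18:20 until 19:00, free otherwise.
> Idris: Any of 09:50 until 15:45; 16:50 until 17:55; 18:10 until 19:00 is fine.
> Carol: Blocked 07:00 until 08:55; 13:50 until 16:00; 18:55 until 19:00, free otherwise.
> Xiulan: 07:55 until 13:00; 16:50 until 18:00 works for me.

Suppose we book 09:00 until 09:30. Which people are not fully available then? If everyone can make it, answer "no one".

Beatriz free: 07:45-08:25, 09:20-13:35, 16:00-18:15.
Ines free: 07:40-07:50, 09:45-14:45, 16:10-19:00.
Maria free: 09:00-14:25, 15:55-18:20 (invert busy blocks within the working day).
Idris free: 09:50-15:45, 16:50-17:55, 18:10-19:00.
Carol free: 08:55-13:50, 16:00-18:55 (invert busy blocks within the working day).
Xiulan free: 07:55-13:00, 16:50-18:00.
Beatriz: not fully free for 09:00-09:30. Ines: not fully free for 09:00-09:30. Maria: free for 09:00-09:30. Idris: not fully free for 09:00-09:30. Carol: free for 09:00-09:30. Xiulan: free for 09:00-09:30.

Beatriz, Idris, Ines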